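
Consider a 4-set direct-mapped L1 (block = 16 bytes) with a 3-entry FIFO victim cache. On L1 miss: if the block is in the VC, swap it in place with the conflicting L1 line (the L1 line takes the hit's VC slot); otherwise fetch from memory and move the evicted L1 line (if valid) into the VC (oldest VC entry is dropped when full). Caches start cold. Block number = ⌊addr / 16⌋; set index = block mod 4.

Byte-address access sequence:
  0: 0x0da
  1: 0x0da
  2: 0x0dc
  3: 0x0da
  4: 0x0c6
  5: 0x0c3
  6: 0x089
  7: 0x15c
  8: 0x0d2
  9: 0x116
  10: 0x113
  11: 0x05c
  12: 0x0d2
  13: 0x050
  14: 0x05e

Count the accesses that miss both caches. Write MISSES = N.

MISSES = 6

#0 0xda→b13/s1 MISS; vc=[]
#1 0xda→b13/s1 L1-HIT; vc=[]
#2 0xdc→b13/s1 L1-HIT; vc=[]
#3 0xda→b13/s1 L1-HIT; vc=[]
#4 0xc6→b12/s0 MISS; vc=[]
#5 0xc3→b12/s0 L1-HIT; vc=[]
#6 0x89→b8/s0 MISS; vc=[12]
#7 0x15c→b21/s1 MISS; vc=[12,13]
#8 0xd2→b13/s1 VC-HIT; vc=[12,21]
#9 0x116→b17/s1 MISS; vc=[12,21,13]
#10 0x113→b17/s1 L1-HIT; vc=[12,21,13]
#11 0x5c→b5/s1 MISS; vc=[21,13,17]
#12 0xd2→b13/s1 VC-HIT; vc=[21,5,17]
#13 0x50→b5/s1 VC-HIT; vc=[21,13,17]
#14 0x5e→b5/s1 L1-HIT; vc=[21,13,17]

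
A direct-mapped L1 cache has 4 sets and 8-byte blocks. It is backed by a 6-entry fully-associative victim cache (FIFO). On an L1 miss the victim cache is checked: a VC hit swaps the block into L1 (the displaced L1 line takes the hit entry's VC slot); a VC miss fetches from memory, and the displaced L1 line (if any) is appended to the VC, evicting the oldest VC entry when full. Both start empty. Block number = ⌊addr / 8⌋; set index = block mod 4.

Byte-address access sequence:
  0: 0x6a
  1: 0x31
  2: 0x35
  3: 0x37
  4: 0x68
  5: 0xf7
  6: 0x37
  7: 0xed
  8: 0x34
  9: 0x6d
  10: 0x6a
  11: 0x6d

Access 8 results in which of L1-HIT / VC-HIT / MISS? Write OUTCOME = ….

0: 0x6a (blk 13, set 1) → MISS  vc=[]
1: 0x31 (blk 6, set 2) → MISS  vc=[]
2: 0x35 (blk 6, set 2) → L1-HIT  vc=[]
3: 0x37 (blk 6, set 2) → L1-HIT  vc=[]
4: 0x68 (blk 13, set 1) → L1-HIT  vc=[]
5: 0xf7 (blk 30, set 2) → MISS  vc=[6]
6: 0x37 (blk 6, set 2) → VC-HIT  vc=[30]
7: 0xed (blk 29, set 1) → MISS  vc=[30, 13]
8: 0x34 (blk 6, set 2) → L1-HIT  vc=[30, 13]
9: 0x6d (blk 13, set 1) → VC-HIT  vc=[30, 29]
10: 0x6a (blk 13, set 1) → L1-HIT  vc=[30, 29]
11: 0x6d (blk 13, set 1) → L1-HIT  vc=[30, 29]

OUTCOME = L1-HIT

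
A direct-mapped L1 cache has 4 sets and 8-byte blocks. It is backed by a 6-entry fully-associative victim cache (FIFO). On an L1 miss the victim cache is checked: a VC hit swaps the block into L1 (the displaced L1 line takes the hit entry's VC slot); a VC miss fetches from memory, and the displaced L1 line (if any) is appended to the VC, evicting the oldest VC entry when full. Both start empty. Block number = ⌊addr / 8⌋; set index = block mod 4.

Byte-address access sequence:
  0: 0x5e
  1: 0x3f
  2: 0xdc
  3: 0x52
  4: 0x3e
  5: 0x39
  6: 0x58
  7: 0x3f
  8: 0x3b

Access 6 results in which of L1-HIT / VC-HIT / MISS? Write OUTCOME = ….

OUTCOME = VC-HIT

0: 0x5e (blk 11, set 3) → MISS  vc=[]
1: 0x3f (blk 7, set 3) → MISS  vc=[11]
2: 0xdc (blk 27, set 3) → MISS  vc=[11, 7]
3: 0x52 (blk 10, set 2) → MISS  vc=[11, 7]
4: 0x3e (blk 7, set 3) → VC-HIT  vc=[11, 27]
5: 0x39 (blk 7, set 3) → L1-HIT  vc=[11, 27]
6: 0x58 (blk 11, set 3) → VC-HIT  vc=[7, 27]
7: 0x3f (blk 7, set 3) → VC-HIT  vc=[11, 27]
8: 0x3b (blk 7, set 3) → L1-HIT  vc=[11, 27]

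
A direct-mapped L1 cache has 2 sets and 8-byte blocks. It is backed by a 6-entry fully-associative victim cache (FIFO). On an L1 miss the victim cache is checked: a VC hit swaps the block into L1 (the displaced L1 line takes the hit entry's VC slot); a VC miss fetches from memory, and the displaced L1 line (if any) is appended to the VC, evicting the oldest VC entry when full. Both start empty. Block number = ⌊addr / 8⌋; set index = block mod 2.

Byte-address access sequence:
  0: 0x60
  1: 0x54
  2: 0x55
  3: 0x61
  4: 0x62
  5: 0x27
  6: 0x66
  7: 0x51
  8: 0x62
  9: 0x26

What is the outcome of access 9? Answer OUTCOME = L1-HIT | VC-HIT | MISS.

OUTCOME = VC-HIT

0: 0x60 (blk 12, set 0) → MISS  vc=[]
1: 0x54 (blk 10, set 0) → MISS  vc=[12]
2: 0x55 (blk 10, set 0) → L1-HIT  vc=[12]
3: 0x61 (blk 12, set 0) → VC-HIT  vc=[10]
4: 0x62 (blk 12, set 0) → L1-HIT  vc=[10]
5: 0x27 (blk 4, set 0) → MISS  vc=[10, 12]
6: 0x66 (blk 12, set 0) → VC-HIT  vc=[10, 4]
7: 0x51 (blk 10, set 0) → VC-HIT  vc=[12, 4]
8: 0x62 (blk 12, set 0) → VC-HIT  vc=[10, 4]
9: 0x26 (blk 4, set 0) → VC-HIT  vc=[10, 12]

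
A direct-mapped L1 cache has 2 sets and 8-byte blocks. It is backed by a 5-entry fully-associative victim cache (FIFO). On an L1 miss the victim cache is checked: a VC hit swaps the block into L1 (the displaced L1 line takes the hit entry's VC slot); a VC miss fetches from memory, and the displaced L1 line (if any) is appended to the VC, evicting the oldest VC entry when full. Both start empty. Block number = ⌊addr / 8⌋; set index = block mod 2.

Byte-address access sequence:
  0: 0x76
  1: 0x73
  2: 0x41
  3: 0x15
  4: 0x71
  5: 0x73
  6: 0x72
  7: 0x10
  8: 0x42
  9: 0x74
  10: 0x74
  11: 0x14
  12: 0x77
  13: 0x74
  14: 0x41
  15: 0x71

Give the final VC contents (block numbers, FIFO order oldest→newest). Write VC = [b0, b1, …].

#0 0x76→b14/s0 MISS; vc=[]
#1 0x73→b14/s0 L1-HIT; vc=[]
#2 0x41→b8/s0 MISS; vc=[14]
#3 0x15→b2/s0 MISS; vc=[14,8]
#4 0x71→b14/s0 VC-HIT; vc=[2,8]
#5 0x73→b14/s0 L1-HIT; vc=[2,8]
#6 0x72→b14/s0 L1-HIT; vc=[2,8]
#7 0x10→b2/s0 VC-HIT; vc=[14,8]
#8 0x42→b8/s0 VC-HIT; vc=[14,2]
#9 0x74→b14/s0 VC-HIT; vc=[8,2]
#10 0x74→b14/s0 L1-HIT; vc=[8,2]
#11 0x14→b2/s0 VC-HIT; vc=[8,14]
#12 0x77→b14/s0 VC-HIT; vc=[8,2]
#13 0x74→b14/s0 L1-HIT; vc=[8,2]
#14 0x41→b8/s0 VC-HIT; vc=[14,2]
#15 0x71→b14/s0 VC-HIT; vc=[8,2]

VC = [8, 2]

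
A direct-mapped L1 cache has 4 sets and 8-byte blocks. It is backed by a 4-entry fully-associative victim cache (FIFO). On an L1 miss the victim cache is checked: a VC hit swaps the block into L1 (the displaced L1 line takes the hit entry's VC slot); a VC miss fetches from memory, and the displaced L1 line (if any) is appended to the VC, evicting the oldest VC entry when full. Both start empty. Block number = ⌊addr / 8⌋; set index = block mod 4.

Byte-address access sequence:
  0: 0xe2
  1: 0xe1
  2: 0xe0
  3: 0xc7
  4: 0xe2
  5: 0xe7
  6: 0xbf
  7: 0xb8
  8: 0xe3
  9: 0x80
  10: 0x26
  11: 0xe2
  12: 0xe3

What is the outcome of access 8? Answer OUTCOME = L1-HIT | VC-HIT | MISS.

OUTCOME = L1-HIT

#0 0xe2→b28/s0 MISS; vc=[]
#1 0xe1→b28/s0 L1-HIT; vc=[]
#2 0xe0→b28/s0 L1-HIT; vc=[]
#3 0xc7→b24/s0 MISS; vc=[28]
#4 0xe2→b28/s0 VC-HIT; vc=[24]
#5 0xe7→b28/s0 L1-HIT; vc=[24]
#6 0xbf→b23/s3 MISS; vc=[24]
#7 0xb8→b23/s3 L1-HIT; vc=[24]
#8 0xe3→b28/s0 L1-HIT; vc=[24]
#9 0x80→b16/s0 MISS; vc=[24,28]
#10 0x26→b4/s0 MISS; vc=[24,28,16]
#11 0xe2→b28/s0 VC-HIT; vc=[24,4,16]
#12 0xe3→b28/s0 L1-HIT; vc=[24,4,16]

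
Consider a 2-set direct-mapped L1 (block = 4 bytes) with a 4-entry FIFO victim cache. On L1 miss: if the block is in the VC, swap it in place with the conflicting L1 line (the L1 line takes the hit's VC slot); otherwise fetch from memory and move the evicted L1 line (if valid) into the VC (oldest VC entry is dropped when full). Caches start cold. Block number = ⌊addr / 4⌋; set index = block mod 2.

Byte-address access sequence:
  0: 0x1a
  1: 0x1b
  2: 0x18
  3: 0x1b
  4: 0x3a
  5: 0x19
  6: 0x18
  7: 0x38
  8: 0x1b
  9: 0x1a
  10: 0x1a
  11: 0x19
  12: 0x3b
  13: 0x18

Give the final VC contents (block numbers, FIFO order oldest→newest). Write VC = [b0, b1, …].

0: 0x1a (blk 6, set 0) → MISS  vc=[]
1: 0x1b (blk 6, set 0) → L1-HIT  vc=[]
2: 0x18 (blk 6, set 0) → L1-HIT  vc=[]
3: 0x1b (blk 6, set 0) → L1-HIT  vc=[]
4: 0x3a (blk 14, set 0) → MISS  vc=[6]
5: 0x19 (blk 6, set 0) → VC-HIT  vc=[14]
6: 0x18 (blk 6, set 0) → L1-HIT  vc=[14]
7: 0x38 (blk 14, set 0) → VC-HIT  vc=[6]
8: 0x1b (blk 6, set 0) → VC-HIT  vc=[14]
9: 0x1a (blk 6, set 0) → L1-HIT  vc=[14]
10: 0x1a (blk 6, set 0) → L1-HIT  vc=[14]
11: 0x19 (blk 6, set 0) → L1-HIT  vc=[14]
12: 0x3b (blk 14, set 0) → VC-HIT  vc=[6]
13: 0x18 (blk 6, set 0) → VC-HIT  vc=[14]

VC = [14]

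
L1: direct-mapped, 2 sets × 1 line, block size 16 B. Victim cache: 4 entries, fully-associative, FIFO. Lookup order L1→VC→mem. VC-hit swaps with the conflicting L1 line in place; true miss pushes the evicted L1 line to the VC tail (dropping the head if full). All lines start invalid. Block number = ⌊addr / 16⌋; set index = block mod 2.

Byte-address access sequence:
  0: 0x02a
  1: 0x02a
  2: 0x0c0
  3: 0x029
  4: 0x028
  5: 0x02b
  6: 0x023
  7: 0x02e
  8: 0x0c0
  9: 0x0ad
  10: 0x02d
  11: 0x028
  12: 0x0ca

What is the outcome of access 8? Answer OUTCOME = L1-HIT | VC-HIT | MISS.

  [0] addr=0x2a blk=2 s=0: MISS | VC []
  [1] addr=0x2a blk=2 s=0: L1-HIT | VC []
  [2] addr=0xc0 blk=12 s=0: MISS | VC [2]
  [3] addr=0x29 blk=2 s=0: VC-HIT | VC [12]
  [4] addr=0x28 blk=2 s=0: L1-HIT | VC [12]
  [5] addr=0x2b blk=2 s=0: L1-HIT | VC [12]
  [6] addr=0x23 blk=2 s=0: L1-HIT | VC [12]
  [7] addr=0x2e blk=2 s=0: L1-HIT | VC [12]
  [8] addr=0xc0 blk=12 s=0: VC-HIT | VC [2]
  [9] addr=0xad blk=10 s=0: MISS | VC [2, 12]
  [10] addr=0x2d blk=2 s=0: VC-HIT | VC [10, 12]
  [11] addr=0x28 blk=2 s=0: L1-HIT | VC [10, 12]
  [12] addr=0xca blk=12 s=0: VC-HIT | VC [10, 2]

OUTCOME = VC-HIT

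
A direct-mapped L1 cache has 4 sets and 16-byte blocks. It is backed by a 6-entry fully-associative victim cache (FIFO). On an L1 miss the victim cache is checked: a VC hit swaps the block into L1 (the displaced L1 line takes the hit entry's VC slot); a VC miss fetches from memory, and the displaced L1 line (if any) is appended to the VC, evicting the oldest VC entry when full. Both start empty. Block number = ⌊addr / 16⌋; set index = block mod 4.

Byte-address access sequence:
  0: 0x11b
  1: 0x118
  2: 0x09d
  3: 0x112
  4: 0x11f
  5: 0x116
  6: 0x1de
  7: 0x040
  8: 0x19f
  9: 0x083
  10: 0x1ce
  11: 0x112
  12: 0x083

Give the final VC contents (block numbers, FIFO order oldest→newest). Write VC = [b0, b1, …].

VC = [9, 25, 29, 4, 28]

  [0] addr=0x11b blk=17 s=1: MISS | VC []
  [1] addr=0x118 blk=17 s=1: L1-HIT | VC []
  [2] addr=0x9d blk=9 s=1: MISS | VC [17]
  [3] addr=0x112 blk=17 s=1: VC-HIT | VC [9]
  [4] addr=0x11f blk=17 s=1: L1-HIT | VC [9]
  [5] addr=0x116 blk=17 s=1: L1-HIT | VC [9]
  [6] addr=0x1de blk=29 s=1: MISS | VC [9, 17]
  [7] addr=0x40 blk=4 s=0: MISS | VC [9, 17]
  [8] addr=0x19f blk=25 s=1: MISS | VC [9, 17, 29]
  [9] addr=0x83 blk=8 s=0: MISS | VC [9, 17, 29, 4]
  [10] addr=0x1ce blk=28 s=0: MISS | VC [9, 17, 29, 4, 8]
  [11] addr=0x112 blk=17 s=1: VC-HIT | VC [9, 25, 29, 4, 8]
  [12] addr=0x83 blk=8 s=0: VC-HIT | VC [9, 25, 29, 4, 28]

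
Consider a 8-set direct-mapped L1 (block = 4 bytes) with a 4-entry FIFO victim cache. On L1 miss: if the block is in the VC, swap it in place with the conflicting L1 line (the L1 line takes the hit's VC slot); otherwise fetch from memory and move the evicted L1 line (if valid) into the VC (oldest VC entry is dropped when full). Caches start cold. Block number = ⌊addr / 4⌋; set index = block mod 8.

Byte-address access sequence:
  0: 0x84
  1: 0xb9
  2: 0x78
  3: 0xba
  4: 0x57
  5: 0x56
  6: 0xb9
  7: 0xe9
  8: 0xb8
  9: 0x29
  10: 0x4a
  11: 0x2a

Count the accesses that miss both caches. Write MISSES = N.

MISSES = 7

0: 0x84 (blk 33, set 1) → MISS  vc=[]
1: 0xb9 (blk 46, set 6) → MISS  vc=[]
2: 0x78 (blk 30, set 6) → MISS  vc=[46]
3: 0xba (blk 46, set 6) → VC-HIT  vc=[30]
4: 0x57 (blk 21, set 5) → MISS  vc=[30]
5: 0x56 (blk 21, set 5) → L1-HIT  vc=[30]
6: 0xb9 (blk 46, set 6) → L1-HIT  vc=[30]
7: 0xe9 (blk 58, set 2) → MISS  vc=[30]
8: 0xb8 (blk 46, set 6) → L1-HIT  vc=[30]
9: 0x29 (blk 10, set 2) → MISS  vc=[30, 58]
10: 0x4a (blk 18, set 2) → MISS  vc=[30, 58, 10]
11: 0x2a (blk 10, set 2) → VC-HIT  vc=[30, 58, 18]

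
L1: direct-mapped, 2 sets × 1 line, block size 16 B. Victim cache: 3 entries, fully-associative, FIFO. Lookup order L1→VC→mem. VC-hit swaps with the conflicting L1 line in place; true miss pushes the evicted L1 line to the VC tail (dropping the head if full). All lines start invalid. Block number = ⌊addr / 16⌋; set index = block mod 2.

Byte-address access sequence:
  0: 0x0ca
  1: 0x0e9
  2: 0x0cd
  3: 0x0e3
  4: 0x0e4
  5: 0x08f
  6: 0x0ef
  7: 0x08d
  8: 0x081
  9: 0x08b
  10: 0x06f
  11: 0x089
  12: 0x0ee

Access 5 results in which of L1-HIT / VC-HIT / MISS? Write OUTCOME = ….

OUTCOME = MISS

0: 0xca (blk 12, set 0) → MISS  vc=[]
1: 0xe9 (blk 14, set 0) → MISS  vc=[12]
2: 0xcd (blk 12, set 0) → VC-HIT  vc=[14]
3: 0xe3 (blk 14, set 0) → VC-HIT  vc=[12]
4: 0xe4 (blk 14, set 0) → L1-HIT  vc=[12]
5: 0x8f (blk 8, set 0) → MISS  vc=[12, 14]
6: 0xef (blk 14, set 0) → VC-HIT  vc=[12, 8]
7: 0x8d (blk 8, set 0) → VC-HIT  vc=[12, 14]
8: 0x81 (blk 8, set 0) → L1-HIT  vc=[12, 14]
9: 0x8b (blk 8, set 0) → L1-HIT  vc=[12, 14]
10: 0x6f (blk 6, set 0) → MISS  vc=[12, 14, 8]
11: 0x89 (blk 8, set 0) → VC-HIT  vc=[12, 14, 6]
12: 0xee (blk 14, set 0) → VC-HIT  vc=[12, 8, 6]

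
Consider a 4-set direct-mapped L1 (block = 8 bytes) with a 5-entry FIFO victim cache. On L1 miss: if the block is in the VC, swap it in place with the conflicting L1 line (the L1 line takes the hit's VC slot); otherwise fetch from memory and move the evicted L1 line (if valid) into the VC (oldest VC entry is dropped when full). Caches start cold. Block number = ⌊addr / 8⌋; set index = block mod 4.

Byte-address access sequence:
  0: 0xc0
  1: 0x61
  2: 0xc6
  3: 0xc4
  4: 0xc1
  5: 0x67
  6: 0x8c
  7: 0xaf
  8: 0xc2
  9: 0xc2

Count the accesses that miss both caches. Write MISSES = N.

#0 0xc0→b24/s0 MISS; vc=[]
#1 0x61→b12/s0 MISS; vc=[24]
#2 0xc6→b24/s0 VC-HIT; vc=[12]
#3 0xc4→b24/s0 L1-HIT; vc=[12]
#4 0xc1→b24/s0 L1-HIT; vc=[12]
#5 0x67→b12/s0 VC-HIT; vc=[24]
#6 0x8c→b17/s1 MISS; vc=[24]
#7 0xaf→b21/s1 MISS; vc=[24,17]
#8 0xc2→b24/s0 VC-HIT; vc=[12,17]
#9 0xc2→b24/s0 L1-HIT; vc=[12,17]

MISSES = 4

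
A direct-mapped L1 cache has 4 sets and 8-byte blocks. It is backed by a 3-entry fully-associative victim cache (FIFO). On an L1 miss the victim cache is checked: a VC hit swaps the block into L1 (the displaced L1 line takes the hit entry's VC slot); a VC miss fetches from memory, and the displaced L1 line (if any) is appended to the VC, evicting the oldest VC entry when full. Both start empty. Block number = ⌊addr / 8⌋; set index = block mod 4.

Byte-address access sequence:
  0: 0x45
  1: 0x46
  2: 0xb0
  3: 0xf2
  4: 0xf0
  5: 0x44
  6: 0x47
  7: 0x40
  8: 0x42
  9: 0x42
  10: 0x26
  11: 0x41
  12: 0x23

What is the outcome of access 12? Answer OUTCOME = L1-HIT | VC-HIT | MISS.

0: 0x45 (blk 8, set 0) → MISS  vc=[]
1: 0x46 (blk 8, set 0) → L1-HIT  vc=[]
2: 0xb0 (blk 22, set 2) → MISS  vc=[]
3: 0xf2 (blk 30, set 2) → MISS  vc=[22]
4: 0xf0 (blk 30, set 2) → L1-HIT  vc=[22]
5: 0x44 (blk 8, set 0) → L1-HIT  vc=[22]
6: 0x47 (blk 8, set 0) → L1-HIT  vc=[22]
7: 0x40 (blk 8, set 0) → L1-HIT  vc=[22]
8: 0x42 (blk 8, set 0) → L1-HIT  vc=[22]
9: 0x42 (blk 8, set 0) → L1-HIT  vc=[22]
10: 0x26 (blk 4, set 0) → MISS  vc=[22, 8]
11: 0x41 (blk 8, set 0) → VC-HIT  vc=[22, 4]
12: 0x23 (blk 4, set 0) → VC-HIT  vc=[22, 8]

OUTCOME = VC-HIT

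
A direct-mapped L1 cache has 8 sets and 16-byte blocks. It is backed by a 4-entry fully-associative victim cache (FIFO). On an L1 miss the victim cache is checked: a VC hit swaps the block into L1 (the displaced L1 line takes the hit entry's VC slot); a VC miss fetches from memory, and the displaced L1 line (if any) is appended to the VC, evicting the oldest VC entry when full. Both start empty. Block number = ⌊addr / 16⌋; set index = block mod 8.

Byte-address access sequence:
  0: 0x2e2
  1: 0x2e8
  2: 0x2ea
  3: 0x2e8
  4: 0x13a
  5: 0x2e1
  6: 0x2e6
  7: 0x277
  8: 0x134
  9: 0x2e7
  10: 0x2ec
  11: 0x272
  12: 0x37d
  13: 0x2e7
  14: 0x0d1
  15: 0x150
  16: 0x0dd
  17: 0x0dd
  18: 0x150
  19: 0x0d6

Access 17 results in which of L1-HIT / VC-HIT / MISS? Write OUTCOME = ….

  [0] addr=0x2e2 blk=46 s=6: MISS | VC []
  [1] addr=0x2e8 blk=46 s=6: L1-HIT | VC []
  [2] addr=0x2ea blk=46 s=6: L1-HIT | VC []
  [3] addr=0x2e8 blk=46 s=6: L1-HIT | VC []
  [4] addr=0x13a blk=19 s=3: MISS | VC []
  [5] addr=0x2e1 blk=46 s=6: L1-HIT | VC []
  [6] addr=0x2e6 blk=46 s=6: L1-HIT | VC []
  [7] addr=0x277 blk=39 s=7: MISS | VC []
  [8] addr=0x134 blk=19 s=3: L1-HIT | VC []
  [9] addr=0x2e7 blk=46 s=6: L1-HIT | VC []
  [10] addr=0x2ec blk=46 s=6: L1-HIT | VC []
  [11] addr=0x272 blk=39 s=7: L1-HIT | VC []
  [12] addr=0x37d blk=55 s=7: MISS | VC [39]
  [13] addr=0x2e7 blk=46 s=6: L1-HIT | VC [39]
  [14] addr=0xd1 blk=13 s=5: MISS | VC [39]
  [15] addr=0x150 blk=21 s=5: MISS | VC [39, 13]
  [16] addr=0xdd blk=13 s=5: VC-HIT | VC [39, 21]
  [17] addr=0xdd blk=13 s=5: L1-HIT | VC [39, 21]
  [18] addr=0x150 blk=21 s=5: VC-HIT | VC [39, 13]
  [19] addr=0xd6 blk=13 s=5: VC-HIT | VC [39, 21]

OUTCOME = L1-HIT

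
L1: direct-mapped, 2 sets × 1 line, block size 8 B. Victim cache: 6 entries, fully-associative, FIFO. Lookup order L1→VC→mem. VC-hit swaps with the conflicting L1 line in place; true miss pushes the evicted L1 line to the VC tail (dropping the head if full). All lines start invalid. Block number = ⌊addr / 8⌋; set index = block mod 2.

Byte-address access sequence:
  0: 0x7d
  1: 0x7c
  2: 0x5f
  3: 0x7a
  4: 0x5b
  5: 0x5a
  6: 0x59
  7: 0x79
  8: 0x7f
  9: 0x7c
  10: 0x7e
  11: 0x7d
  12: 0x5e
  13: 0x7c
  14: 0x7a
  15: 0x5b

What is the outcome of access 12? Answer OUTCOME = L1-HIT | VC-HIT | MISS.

0: 0x7d (blk 15, set 1) → MISS  vc=[]
1: 0x7c (blk 15, set 1) → L1-HIT  vc=[]
2: 0x5f (blk 11, set 1) → MISS  vc=[15]
3: 0x7a (blk 15, set 1) → VC-HIT  vc=[11]
4: 0x5b (blk 11, set 1) → VC-HIT  vc=[15]
5: 0x5a (blk 11, set 1) → L1-HIT  vc=[15]
6: 0x59 (blk 11, set 1) → L1-HIT  vc=[15]
7: 0x79 (blk 15, set 1) → VC-HIT  vc=[11]
8: 0x7f (blk 15, set 1) → L1-HIT  vc=[11]
9: 0x7c (blk 15, set 1) → L1-HIT  vc=[11]
10: 0x7e (blk 15, set 1) → L1-HIT  vc=[11]
11: 0x7d (blk 15, set 1) → L1-HIT  vc=[11]
12: 0x5e (blk 11, set 1) → VC-HIT  vc=[15]
13: 0x7c (blk 15, set 1) → VC-HIT  vc=[11]
14: 0x7a (blk 15, set 1) → L1-HIT  vc=[11]
15: 0x5b (blk 11, set 1) → VC-HIT  vc=[15]

OUTCOME = VC-HIT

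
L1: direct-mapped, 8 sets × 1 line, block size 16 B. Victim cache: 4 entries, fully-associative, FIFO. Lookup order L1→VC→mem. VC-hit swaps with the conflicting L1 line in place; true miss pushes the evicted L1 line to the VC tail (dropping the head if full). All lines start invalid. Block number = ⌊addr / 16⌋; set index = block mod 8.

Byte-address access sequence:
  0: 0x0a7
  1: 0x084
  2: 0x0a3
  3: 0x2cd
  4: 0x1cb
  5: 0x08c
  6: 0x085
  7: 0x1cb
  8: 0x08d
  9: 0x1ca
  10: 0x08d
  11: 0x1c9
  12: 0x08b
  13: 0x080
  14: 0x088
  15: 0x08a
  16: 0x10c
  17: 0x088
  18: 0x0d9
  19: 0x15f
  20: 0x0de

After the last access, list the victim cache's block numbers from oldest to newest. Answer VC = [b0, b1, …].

VC = [44, 16, 21]

0: 0xa7 (blk 10, set 2) → MISS  vc=[]
1: 0x84 (blk 8, set 0) → MISS  vc=[]
2: 0xa3 (blk 10, set 2) → L1-HIT  vc=[]
3: 0x2cd (blk 44, set 4) → MISS  vc=[]
4: 0x1cb (blk 28, set 4) → MISS  vc=[44]
5: 0x8c (blk 8, set 0) → L1-HIT  vc=[44]
6: 0x85 (blk 8, set 0) → L1-HIT  vc=[44]
7: 0x1cb (blk 28, set 4) → L1-HIT  vc=[44]
8: 0x8d (blk 8, set 0) → L1-HIT  vc=[44]
9: 0x1ca (blk 28, set 4) → L1-HIT  vc=[44]
10: 0x8d (blk 8, set 0) → L1-HIT  vc=[44]
11: 0x1c9 (blk 28, set 4) → L1-HIT  vc=[44]
12: 0x8b (blk 8, set 0) → L1-HIT  vc=[44]
13: 0x80 (blk 8, set 0) → L1-HIT  vc=[44]
14: 0x88 (blk 8, set 0) → L1-HIT  vc=[44]
15: 0x8a (blk 8, set 0) → L1-HIT  vc=[44]
16: 0x10c (blk 16, set 0) → MISS  vc=[44, 8]
17: 0x88 (blk 8, set 0) → VC-HIT  vc=[44, 16]
18: 0xd9 (blk 13, set 5) → MISS  vc=[44, 16]
19: 0x15f (blk 21, set 5) → MISS  vc=[44, 16, 13]
20: 0xde (blk 13, set 5) → VC-HIT  vc=[44, 16, 21]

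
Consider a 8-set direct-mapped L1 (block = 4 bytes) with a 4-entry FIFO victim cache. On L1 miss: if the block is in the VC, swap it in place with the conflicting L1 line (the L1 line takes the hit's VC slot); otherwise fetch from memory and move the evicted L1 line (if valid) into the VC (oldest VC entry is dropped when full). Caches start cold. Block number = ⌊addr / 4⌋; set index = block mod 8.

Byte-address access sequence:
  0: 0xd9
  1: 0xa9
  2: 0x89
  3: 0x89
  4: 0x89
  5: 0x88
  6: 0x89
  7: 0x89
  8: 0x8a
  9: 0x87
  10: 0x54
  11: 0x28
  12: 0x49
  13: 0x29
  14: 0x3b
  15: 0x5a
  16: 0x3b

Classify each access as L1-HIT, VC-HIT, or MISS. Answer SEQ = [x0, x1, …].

  [0] addr=0xd9 blk=54 s=6: MISS | VC []
  [1] addr=0xa9 blk=42 s=2: MISS | VC []
  [2] addr=0x89 blk=34 s=2: MISS | VC [42]
  [3] addr=0x89 blk=34 s=2: L1-HIT | VC [42]
  [4] addr=0x89 blk=34 s=2: L1-HIT | VC [42]
  [5] addr=0x88 blk=34 s=2: L1-HIT | VC [42]
  [6] addr=0x89 blk=34 s=2: L1-HIT | VC [42]
  [7] addr=0x89 blk=34 s=2: L1-HIT | VC [42]
  [8] addr=0x8a blk=34 s=2: L1-HIT | VC [42]
  [9] addr=0x87 blk=33 s=1: MISS | VC [42]
  [10] addr=0x54 blk=21 s=5: MISS | VC [42]
  [11] addr=0x28 blk=10 s=2: MISS | VC [42, 34]
  [12] addr=0x49 blk=18 s=2: MISS | VC [42, 34, 10]
  [13] addr=0x29 blk=10 s=2: VC-HIT | VC [42, 34, 18]
  [14] addr=0x3b blk=14 s=6: MISS | VC [42, 34, 18, 54]
  [15] addr=0x5a blk=22 s=6: MISS | VC [34, 18, 54, 14]
  [16] addr=0x3b blk=14 s=6: VC-HIT | VC [34, 18, 54, 22]

SEQ = [MISS, MISS, MISS, L1-HIT, L1-HIT, L1-HIT, L1-HIT, L1-HIT, L1-HIT, MISS, MISS, MISS, MISS, VC-HIT, MISS, MISS, VC-HIT]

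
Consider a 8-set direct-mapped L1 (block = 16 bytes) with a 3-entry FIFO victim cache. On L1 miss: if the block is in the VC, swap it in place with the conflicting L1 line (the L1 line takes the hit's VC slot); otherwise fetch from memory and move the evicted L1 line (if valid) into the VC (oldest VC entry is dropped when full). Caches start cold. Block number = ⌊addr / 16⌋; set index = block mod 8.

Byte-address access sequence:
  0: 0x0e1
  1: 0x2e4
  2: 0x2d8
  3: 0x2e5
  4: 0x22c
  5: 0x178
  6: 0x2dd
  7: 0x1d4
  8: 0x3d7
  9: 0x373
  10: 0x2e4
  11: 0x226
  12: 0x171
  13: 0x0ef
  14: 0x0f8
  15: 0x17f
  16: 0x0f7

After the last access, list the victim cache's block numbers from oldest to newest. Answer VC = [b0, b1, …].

0: 0xe1 (blk 14, set 6) → MISS  vc=[]
1: 0x2e4 (blk 46, set 6) → MISS  vc=[14]
2: 0x2d8 (blk 45, set 5) → MISS  vc=[14]
3: 0x2e5 (blk 46, set 6) → L1-HIT  vc=[14]
4: 0x22c (blk 34, set 2) → MISS  vc=[14]
5: 0x178 (blk 23, set 7) → MISS  vc=[14]
6: 0x2dd (blk 45, set 5) → L1-HIT  vc=[14]
7: 0x1d4 (blk 29, set 5) → MISS  vc=[14, 45]
8: 0x3d7 (blk 61, set 5) → MISS  vc=[14, 45, 29]
9: 0x373 (blk 55, set 7) → MISS  vc=[45, 29, 23]
10: 0x2e4 (blk 46, set 6) → L1-HIT  vc=[45, 29, 23]
11: 0x226 (blk 34, set 2) → L1-HIT  vc=[45, 29, 23]
12: 0x171 (blk 23, set 7) → VC-HIT  vc=[45, 29, 55]
13: 0xef (blk 14, set 6) → MISS  vc=[29, 55, 46]
14: 0xf8 (blk 15, set 7) → MISS  vc=[55, 46, 23]
15: 0x17f (blk 23, set 7) → VC-HIT  vc=[55, 46, 15]
16: 0xf7 (blk 15, set 7) → VC-HIT  vc=[55, 46, 23]

VC = [55, 46, 23]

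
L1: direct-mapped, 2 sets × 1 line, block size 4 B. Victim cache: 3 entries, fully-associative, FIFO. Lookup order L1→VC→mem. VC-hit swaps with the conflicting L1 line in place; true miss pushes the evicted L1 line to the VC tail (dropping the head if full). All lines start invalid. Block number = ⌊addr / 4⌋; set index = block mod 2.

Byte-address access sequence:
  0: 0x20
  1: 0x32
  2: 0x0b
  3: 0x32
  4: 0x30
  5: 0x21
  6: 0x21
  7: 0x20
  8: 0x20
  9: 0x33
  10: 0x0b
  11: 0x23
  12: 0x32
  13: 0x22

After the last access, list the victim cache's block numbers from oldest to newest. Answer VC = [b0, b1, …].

VC = [2, 12]

#0 0x20→b8/s0 MISS; vc=[]
#1 0x32→b12/s0 MISS; vc=[8]
#2 0xb→b2/s0 MISS; vc=[8,12]
#3 0x32→b12/s0 VC-HIT; vc=[8,2]
#4 0x30→b12/s0 L1-HIT; vc=[8,2]
#5 0x21→b8/s0 VC-HIT; vc=[12,2]
#6 0x21→b8/s0 L1-HIT; vc=[12,2]
#7 0x20→b8/s0 L1-HIT; vc=[12,2]
#8 0x20→b8/s0 L1-HIT; vc=[12,2]
#9 0x33→b12/s0 VC-HIT; vc=[8,2]
#10 0xb→b2/s0 VC-HIT; vc=[8,12]
#11 0x23→b8/s0 VC-HIT; vc=[2,12]
#12 0x32→b12/s0 VC-HIT; vc=[2,8]
#13 0x22→b8/s0 VC-HIT; vc=[2,12]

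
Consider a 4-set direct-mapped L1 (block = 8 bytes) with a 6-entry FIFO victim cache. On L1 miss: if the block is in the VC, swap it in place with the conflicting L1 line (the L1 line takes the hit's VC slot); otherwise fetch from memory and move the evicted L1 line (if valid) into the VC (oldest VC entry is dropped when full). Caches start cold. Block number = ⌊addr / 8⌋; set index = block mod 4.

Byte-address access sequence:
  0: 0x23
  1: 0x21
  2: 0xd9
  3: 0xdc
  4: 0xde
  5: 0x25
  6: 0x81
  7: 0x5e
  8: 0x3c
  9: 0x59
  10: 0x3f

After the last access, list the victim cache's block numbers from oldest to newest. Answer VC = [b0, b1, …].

VC = [4, 27, 11]

0: 0x23 (blk 4, set 0) → MISS  vc=[]
1: 0x21 (blk 4, set 0) → L1-HIT  vc=[]
2: 0xd9 (blk 27, set 3) → MISS  vc=[]
3: 0xdc (blk 27, set 3) → L1-HIT  vc=[]
4: 0xde (blk 27, set 3) → L1-HIT  vc=[]
5: 0x25 (blk 4, set 0) → L1-HIT  vc=[]
6: 0x81 (blk 16, set 0) → MISS  vc=[4]
7: 0x5e (blk 11, set 3) → MISS  vc=[4, 27]
8: 0x3c (blk 7, set 3) → MISS  vc=[4, 27, 11]
9: 0x59 (blk 11, set 3) → VC-HIT  vc=[4, 27, 7]
10: 0x3f (blk 7, set 3) → VC-HIT  vc=[4, 27, 11]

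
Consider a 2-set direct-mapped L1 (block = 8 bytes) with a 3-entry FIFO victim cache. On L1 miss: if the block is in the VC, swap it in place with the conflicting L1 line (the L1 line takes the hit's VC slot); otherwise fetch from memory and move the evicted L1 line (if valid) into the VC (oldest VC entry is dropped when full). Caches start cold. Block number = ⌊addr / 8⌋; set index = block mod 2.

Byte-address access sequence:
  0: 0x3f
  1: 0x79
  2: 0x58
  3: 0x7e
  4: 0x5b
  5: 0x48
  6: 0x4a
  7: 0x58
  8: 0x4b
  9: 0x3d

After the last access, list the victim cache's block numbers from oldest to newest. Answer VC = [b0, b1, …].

  [0] addr=0x3f blk=7 s=1: MISS | VC []
  [1] addr=0x79 blk=15 s=1: MISS | VC [7]
  [2] addr=0x58 blk=11 s=1: MISS | VC [7, 15]
  [3] addr=0x7e blk=15 s=1: VC-HIT | VC [7, 11]
  [4] addr=0x5b blk=11 s=1: VC-HIT | VC [7, 15]
  [5] addr=0x48 blk=9 s=1: MISS | VC [7, 15, 11]
  [6] addr=0x4a blk=9 s=1: L1-HIT | VC [7, 15, 11]
  [7] addr=0x58 blk=11 s=1: VC-HIT | VC [7, 15, 9]
  [8] addr=0x4b blk=9 s=1: VC-HIT | VC [7, 15, 11]
  [9] addr=0x3d blk=7 s=1: VC-HIT | VC [9, 15, 11]

VC = [9, 15, 11]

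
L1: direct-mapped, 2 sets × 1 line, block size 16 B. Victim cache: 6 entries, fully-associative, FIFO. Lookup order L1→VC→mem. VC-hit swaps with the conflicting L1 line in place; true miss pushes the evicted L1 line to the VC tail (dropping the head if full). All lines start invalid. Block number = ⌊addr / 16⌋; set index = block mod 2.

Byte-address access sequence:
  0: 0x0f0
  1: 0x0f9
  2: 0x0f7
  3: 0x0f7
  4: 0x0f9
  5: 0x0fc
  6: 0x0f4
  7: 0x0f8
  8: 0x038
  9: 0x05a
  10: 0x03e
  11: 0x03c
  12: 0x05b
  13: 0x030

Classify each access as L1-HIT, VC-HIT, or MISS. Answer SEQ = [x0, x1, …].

SEQ = [MISS, L1-HIT, L1-HIT, L1-HIT, L1-HIT, L1-HIT, L1-HIT, L1-HIT, MISS, MISS, VC-HIT, L1-HIT, VC-HIT, VC-HIT]

  [0] addr=0xf0 blk=15 s=1: MISS | VC []
  [1] addr=0xf9 blk=15 s=1: L1-HIT | VC []
  [2] addr=0xf7 blk=15 s=1: L1-HIT | VC []
  [3] addr=0xf7 blk=15 s=1: L1-HIT | VC []
  [4] addr=0xf9 blk=15 s=1: L1-HIT | VC []
  [5] addr=0xfc blk=15 s=1: L1-HIT | VC []
  [6] addr=0xf4 blk=15 s=1: L1-HIT | VC []
  [7] addr=0xf8 blk=15 s=1: L1-HIT | VC []
  [8] addr=0x38 blk=3 s=1: MISS | VC [15]
  [9] addr=0x5a blk=5 s=1: MISS | VC [15, 3]
  [10] addr=0x3e blk=3 s=1: VC-HIT | VC [15, 5]
  [11] addr=0x3c blk=3 s=1: L1-HIT | VC [15, 5]
  [12] addr=0x5b blk=5 s=1: VC-HIT | VC [15, 3]
  [13] addr=0x30 blk=3 s=1: VC-HIT | VC [15, 5]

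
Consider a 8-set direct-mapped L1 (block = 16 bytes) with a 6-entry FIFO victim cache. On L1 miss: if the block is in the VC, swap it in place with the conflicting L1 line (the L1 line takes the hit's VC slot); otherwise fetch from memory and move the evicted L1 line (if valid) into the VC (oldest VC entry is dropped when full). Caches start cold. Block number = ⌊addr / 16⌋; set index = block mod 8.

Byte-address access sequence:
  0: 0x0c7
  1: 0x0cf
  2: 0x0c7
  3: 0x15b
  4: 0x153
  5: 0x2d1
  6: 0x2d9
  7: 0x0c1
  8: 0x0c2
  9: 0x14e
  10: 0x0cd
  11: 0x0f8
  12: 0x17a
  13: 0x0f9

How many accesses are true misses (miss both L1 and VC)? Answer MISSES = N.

#0 0xc7→b12/s4 MISS; vc=[]
#1 0xcf→b12/s4 L1-HIT; vc=[]
#2 0xc7→b12/s4 L1-HIT; vc=[]
#3 0x15b→b21/s5 MISS; vc=[]
#4 0x153→b21/s5 L1-HIT; vc=[]
#5 0x2d1→b45/s5 MISS; vc=[21]
#6 0x2d9→b45/s5 L1-HIT; vc=[21]
#7 0xc1→b12/s4 L1-HIT; vc=[21]
#8 0xc2→b12/s4 L1-HIT; vc=[21]
#9 0x14e→b20/s4 MISS; vc=[21,12]
#10 0xcd→b12/s4 VC-HIT; vc=[21,20]
#11 0xf8→b15/s7 MISS; vc=[21,20]
#12 0x17a→b23/s7 MISS; vc=[21,20,15]
#13 0xf9→b15/s7 VC-HIT; vc=[21,20,23]

MISSES = 6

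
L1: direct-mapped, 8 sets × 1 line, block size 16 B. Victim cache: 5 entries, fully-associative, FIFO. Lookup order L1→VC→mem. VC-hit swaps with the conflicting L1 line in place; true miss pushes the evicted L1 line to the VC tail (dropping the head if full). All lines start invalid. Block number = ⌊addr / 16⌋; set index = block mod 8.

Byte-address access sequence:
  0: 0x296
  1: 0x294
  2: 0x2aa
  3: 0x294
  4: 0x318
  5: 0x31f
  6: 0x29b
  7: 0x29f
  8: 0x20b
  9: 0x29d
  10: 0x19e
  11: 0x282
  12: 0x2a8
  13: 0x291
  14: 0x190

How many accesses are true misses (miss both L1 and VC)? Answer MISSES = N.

MISSES = 6

0: 0x296 (blk 41, set 1) → MISS  vc=[]
1: 0x294 (blk 41, set 1) → L1-HIT  vc=[]
2: 0x2aa (blk 42, set 2) → MISS  vc=[]
3: 0x294 (blk 41, set 1) → L1-HIT  vc=[]
4: 0x318 (blk 49, set 1) → MISS  vc=[41]
5: 0x31f (blk 49, set 1) → L1-HIT  vc=[41]
6: 0x29b (blk 41, set 1) → VC-HIT  vc=[49]
7: 0x29f (blk 41, set 1) → L1-HIT  vc=[49]
8: 0x20b (blk 32, set 0) → MISS  vc=[49]
9: 0x29d (blk 41, set 1) → L1-HIT  vc=[49]
10: 0x19e (blk 25, set 1) → MISS  vc=[49, 41]
11: 0x282 (blk 40, set 0) → MISS  vc=[49, 41, 32]
12: 0x2a8 (blk 42, set 2) → L1-HIT  vc=[49, 41, 32]
13: 0x291 (blk 41, set 1) → VC-HIT  vc=[49, 25, 32]
14: 0x190 (blk 25, set 1) → VC-HIT  vc=[49, 41, 32]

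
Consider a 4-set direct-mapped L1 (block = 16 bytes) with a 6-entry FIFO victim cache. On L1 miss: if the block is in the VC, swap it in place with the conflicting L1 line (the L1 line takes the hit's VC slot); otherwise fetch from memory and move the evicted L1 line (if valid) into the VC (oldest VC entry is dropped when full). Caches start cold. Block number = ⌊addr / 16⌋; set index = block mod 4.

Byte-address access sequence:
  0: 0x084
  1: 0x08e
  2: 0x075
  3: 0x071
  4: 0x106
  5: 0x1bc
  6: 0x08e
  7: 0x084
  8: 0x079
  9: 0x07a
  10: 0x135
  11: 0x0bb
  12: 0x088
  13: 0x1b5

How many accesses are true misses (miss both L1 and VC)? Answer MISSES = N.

#0 0x84→b8/s0 MISS; vc=[]
#1 0x8e→b8/s0 L1-HIT; vc=[]
#2 0x75→b7/s3 MISS; vc=[]
#3 0x71→b7/s3 L1-HIT; vc=[]
#4 0x106→b16/s0 MISS; vc=[8]
#5 0x1bc→b27/s3 MISS; vc=[8,7]
#6 0x8e→b8/s0 VC-HIT; vc=[16,7]
#7 0x84→b8/s0 L1-HIT; vc=[16,7]
#8 0x79→b7/s3 VC-HIT; vc=[16,27]
#9 0x7a→b7/s3 L1-HIT; vc=[16,27]
#10 0x135→b19/s3 MISS; vc=[16,27,7]
#11 0xbb→b11/s3 MISS; vc=[16,27,7,19]
#12 0x88→b8/s0 L1-HIT; vc=[16,27,7,19]
#13 0x1b5→b27/s3 VC-HIT; vc=[16,11,7,19]

MISSES = 6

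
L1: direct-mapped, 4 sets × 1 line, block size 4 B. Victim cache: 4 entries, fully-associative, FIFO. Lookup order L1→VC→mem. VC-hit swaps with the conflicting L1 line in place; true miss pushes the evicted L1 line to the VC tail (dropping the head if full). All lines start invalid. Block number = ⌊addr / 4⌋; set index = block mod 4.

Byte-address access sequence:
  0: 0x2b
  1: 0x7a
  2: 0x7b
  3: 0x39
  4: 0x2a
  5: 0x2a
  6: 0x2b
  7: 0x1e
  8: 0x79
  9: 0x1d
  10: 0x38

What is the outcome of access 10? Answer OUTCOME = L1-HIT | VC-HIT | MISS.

#0 0x2b→b10/s2 MISS; vc=[]
#1 0x7a→b30/s2 MISS; vc=[10]
#2 0x7b→b30/s2 L1-HIT; vc=[10]
#3 0x39→b14/s2 MISS; vc=[10,30]
#4 0x2a→b10/s2 VC-HIT; vc=[14,30]
#5 0x2a→b10/s2 L1-HIT; vc=[14,30]
#6 0x2b→b10/s2 L1-HIT; vc=[14,30]
#7 0x1e→b7/s3 MISS; vc=[14,30]
#8 0x79→b30/s2 VC-HIT; vc=[14,10]
#9 0x1d→b7/s3 L1-HIT; vc=[14,10]
#10 0x38→b14/s2 VC-HIT; vc=[30,10]

OUTCOME = VC-HIT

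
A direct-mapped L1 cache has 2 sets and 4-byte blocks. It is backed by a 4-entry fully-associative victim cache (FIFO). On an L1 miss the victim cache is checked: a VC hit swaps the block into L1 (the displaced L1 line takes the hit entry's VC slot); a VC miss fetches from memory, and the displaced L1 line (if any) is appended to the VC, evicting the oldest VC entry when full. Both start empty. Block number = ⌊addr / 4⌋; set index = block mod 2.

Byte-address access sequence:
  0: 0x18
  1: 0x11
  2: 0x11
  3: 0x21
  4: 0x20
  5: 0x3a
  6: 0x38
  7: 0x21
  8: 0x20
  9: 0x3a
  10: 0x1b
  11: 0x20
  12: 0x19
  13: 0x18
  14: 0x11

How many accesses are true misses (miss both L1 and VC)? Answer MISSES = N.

MISSES = 4

#0 0x18→b6/s0 MISS; vc=[]
#1 0x11→b4/s0 MISS; vc=[6]
#2 0x11→b4/s0 L1-HIT; vc=[6]
#3 0x21→b8/s0 MISS; vc=[6,4]
#4 0x20→b8/s0 L1-HIT; vc=[6,4]
#5 0x3a→b14/s0 MISS; vc=[6,4,8]
#6 0x38→b14/s0 L1-HIT; vc=[6,4,8]
#7 0x21→b8/s0 VC-HIT; vc=[6,4,14]
#8 0x20→b8/s0 L1-HIT; vc=[6,4,14]
#9 0x3a→b14/s0 VC-HIT; vc=[6,4,8]
#10 0x1b→b6/s0 VC-HIT; vc=[14,4,8]
#11 0x20→b8/s0 VC-HIT; vc=[14,4,6]
#12 0x19→b6/s0 VC-HIT; vc=[14,4,8]
#13 0x18→b6/s0 L1-HIT; vc=[14,4,8]
#14 0x11→b4/s0 VC-HIT; vc=[14,6,8]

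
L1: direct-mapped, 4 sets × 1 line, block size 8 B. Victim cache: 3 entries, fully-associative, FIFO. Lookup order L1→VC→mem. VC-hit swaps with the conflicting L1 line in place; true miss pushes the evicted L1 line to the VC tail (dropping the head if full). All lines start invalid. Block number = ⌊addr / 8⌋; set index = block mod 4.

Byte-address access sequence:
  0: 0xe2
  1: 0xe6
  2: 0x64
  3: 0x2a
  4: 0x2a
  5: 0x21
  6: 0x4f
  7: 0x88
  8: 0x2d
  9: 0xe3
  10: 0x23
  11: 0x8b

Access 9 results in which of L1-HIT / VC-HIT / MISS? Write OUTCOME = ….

OUTCOME = MISS

0: 0xe2 (blk 28, set 0) → MISS  vc=[]
1: 0xe6 (blk 28, set 0) → L1-HIT  vc=[]
2: 0x64 (blk 12, set 0) → MISS  vc=[28]
3: 0x2a (blk 5, set 1) → MISS  vc=[28]
4: 0x2a (blk 5, set 1) → L1-HIT  vc=[28]
5: 0x21 (blk 4, set 0) → MISS  vc=[28, 12]
6: 0x4f (blk 9, set 1) → MISS  vc=[28, 12, 5]
7: 0x88 (blk 17, set 1) → MISS  vc=[12, 5, 9]
8: 0x2d (blk 5, set 1) → VC-HIT  vc=[12, 17, 9]
9: 0xe3 (blk 28, set 0) → MISS  vc=[17, 9, 4]
10: 0x23 (blk 4, set 0) → VC-HIT  vc=[17, 9, 28]
11: 0x8b (blk 17, set 1) → VC-HIT  vc=[5, 9, 28]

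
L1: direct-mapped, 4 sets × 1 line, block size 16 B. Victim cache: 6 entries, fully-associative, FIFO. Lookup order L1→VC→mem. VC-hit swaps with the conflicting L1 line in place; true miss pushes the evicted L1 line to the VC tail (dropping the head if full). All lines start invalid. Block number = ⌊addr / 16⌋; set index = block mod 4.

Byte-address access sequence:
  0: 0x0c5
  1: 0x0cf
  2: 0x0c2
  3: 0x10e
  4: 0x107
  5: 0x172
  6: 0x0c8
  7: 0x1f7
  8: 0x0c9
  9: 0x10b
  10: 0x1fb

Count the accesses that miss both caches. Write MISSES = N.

MISSES = 4

#0 0xc5→b12/s0 MISS; vc=[]
#1 0xcf→b12/s0 L1-HIT; vc=[]
#2 0xc2→b12/s0 L1-HIT; vc=[]
#3 0x10e→b16/s0 MISS; vc=[12]
#4 0x107→b16/s0 L1-HIT; vc=[12]
#5 0x172→b23/s3 MISS; vc=[12]
#6 0xc8→b12/s0 VC-HIT; vc=[16]
#7 0x1f7→b31/s3 MISS; vc=[16,23]
#8 0xc9→b12/s0 L1-HIT; vc=[16,23]
#9 0x10b→b16/s0 VC-HIT; vc=[12,23]
#10 0x1fb→b31/s3 L1-HIT; vc=[12,23]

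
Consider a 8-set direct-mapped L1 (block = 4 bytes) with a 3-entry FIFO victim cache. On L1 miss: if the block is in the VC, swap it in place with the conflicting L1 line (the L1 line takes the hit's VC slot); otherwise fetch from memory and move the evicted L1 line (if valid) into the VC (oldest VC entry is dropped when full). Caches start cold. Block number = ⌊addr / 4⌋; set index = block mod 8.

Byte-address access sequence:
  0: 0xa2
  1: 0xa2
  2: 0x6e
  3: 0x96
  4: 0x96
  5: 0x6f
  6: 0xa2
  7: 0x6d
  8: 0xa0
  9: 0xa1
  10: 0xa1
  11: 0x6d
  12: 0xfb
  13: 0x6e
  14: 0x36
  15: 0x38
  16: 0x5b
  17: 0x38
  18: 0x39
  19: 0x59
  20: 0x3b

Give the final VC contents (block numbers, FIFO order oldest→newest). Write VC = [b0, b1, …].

VC = [37, 62, 22]

0: 0xa2 (blk 40, set 0) → MISS  vc=[]
1: 0xa2 (blk 40, set 0) → L1-HIT  vc=[]
2: 0x6e (blk 27, set 3) → MISS  vc=[]
3: 0x96 (blk 37, set 5) → MISS  vc=[]
4: 0x96 (blk 37, set 5) → L1-HIT  vc=[]
5: 0x6f (blk 27, set 3) → L1-HIT  vc=[]
6: 0xa2 (blk 40, set 0) → L1-HIT  vc=[]
7: 0x6d (blk 27, set 3) → L1-HIT  vc=[]
8: 0xa0 (blk 40, set 0) → L1-HIT  vc=[]
9: 0xa1 (blk 40, set 0) → L1-HIT  vc=[]
10: 0xa1 (blk 40, set 0) → L1-HIT  vc=[]
11: 0x6d (blk 27, set 3) → L1-HIT  vc=[]
12: 0xfb (blk 62, set 6) → MISS  vc=[]
13: 0x6e (blk 27, set 3) → L1-HIT  vc=[]
14: 0x36 (blk 13, set 5) → MISS  vc=[37]
15: 0x38 (blk 14, set 6) → MISS  vc=[37, 62]
16: 0x5b (blk 22, set 6) → MISS  vc=[37, 62, 14]
17: 0x38 (blk 14, set 6) → VC-HIT  vc=[37, 62, 22]
18: 0x39 (blk 14, set 6) → L1-HIT  vc=[37, 62, 22]
19: 0x59 (blk 22, set 6) → VC-HIT  vc=[37, 62, 14]
20: 0x3b (blk 14, set 6) → VC-HIT  vc=[37, 62, 22]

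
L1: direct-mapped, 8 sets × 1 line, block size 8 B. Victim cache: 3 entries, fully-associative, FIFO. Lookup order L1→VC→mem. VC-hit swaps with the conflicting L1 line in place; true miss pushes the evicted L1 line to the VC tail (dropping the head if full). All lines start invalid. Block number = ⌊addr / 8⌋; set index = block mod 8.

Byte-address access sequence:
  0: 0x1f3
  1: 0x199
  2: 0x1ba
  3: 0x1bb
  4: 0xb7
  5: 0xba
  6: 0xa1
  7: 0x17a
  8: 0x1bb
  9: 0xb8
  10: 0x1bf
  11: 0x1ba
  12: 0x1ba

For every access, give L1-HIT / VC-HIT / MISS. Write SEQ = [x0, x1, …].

SEQ = [MISS, MISS, MISS, L1-HIT, MISS, MISS, MISS, MISS, VC-HIT, VC-HIT, VC-HIT, L1-HIT, L1-HIT]

0: 0x1f3 (blk 62, set 6) → MISS  vc=[]
1: 0x199 (blk 51, set 3) → MISS  vc=[]
2: 0x1ba (blk 55, set 7) → MISS  vc=[]
3: 0x1bb (blk 55, set 7) → L1-HIT  vc=[]
4: 0xb7 (blk 22, set 6) → MISS  vc=[62]
5: 0xba (blk 23, set 7) → MISS  vc=[62, 55]
6: 0xa1 (blk 20, set 4) → MISS  vc=[62, 55]
7: 0x17a (blk 47, set 7) → MISS  vc=[62, 55, 23]
8: 0x1bb (blk 55, set 7) → VC-HIT  vc=[62, 47, 23]
9: 0xb8 (blk 23, set 7) → VC-HIT  vc=[62, 47, 55]
10: 0x1bf (blk 55, set 7) → VC-HIT  vc=[62, 47, 23]
11: 0x1ba (blk 55, set 7) → L1-HIT  vc=[62, 47, 23]
12: 0x1ba (blk 55, set 7) → L1-HIT  vc=[62, 47, 23]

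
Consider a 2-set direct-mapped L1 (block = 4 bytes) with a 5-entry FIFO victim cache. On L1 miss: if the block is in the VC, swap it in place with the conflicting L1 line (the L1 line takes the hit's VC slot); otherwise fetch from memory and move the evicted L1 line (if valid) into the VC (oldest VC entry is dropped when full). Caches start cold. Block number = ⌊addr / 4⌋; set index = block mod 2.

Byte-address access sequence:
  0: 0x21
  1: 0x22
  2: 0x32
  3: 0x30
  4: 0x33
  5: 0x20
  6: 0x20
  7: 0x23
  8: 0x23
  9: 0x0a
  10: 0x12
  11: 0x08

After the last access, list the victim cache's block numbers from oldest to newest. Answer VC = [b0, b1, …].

VC = [12, 8, 4]

#0 0x21→b8/s0 MISS; vc=[]
#1 0x22→b8/s0 L1-HIT; vc=[]
#2 0x32→b12/s0 MISS; vc=[8]
#3 0x30→b12/s0 L1-HIT; vc=[8]
#4 0x33→b12/s0 L1-HIT; vc=[8]
#5 0x20→b8/s0 VC-HIT; vc=[12]
#6 0x20→b8/s0 L1-HIT; vc=[12]
#7 0x23→b8/s0 L1-HIT; vc=[12]
#8 0x23→b8/s0 L1-HIT; vc=[12]
#9 0xa→b2/s0 MISS; vc=[12,8]
#10 0x12→b4/s0 MISS; vc=[12,8,2]
#11 0x8→b2/s0 VC-HIT; vc=[12,8,4]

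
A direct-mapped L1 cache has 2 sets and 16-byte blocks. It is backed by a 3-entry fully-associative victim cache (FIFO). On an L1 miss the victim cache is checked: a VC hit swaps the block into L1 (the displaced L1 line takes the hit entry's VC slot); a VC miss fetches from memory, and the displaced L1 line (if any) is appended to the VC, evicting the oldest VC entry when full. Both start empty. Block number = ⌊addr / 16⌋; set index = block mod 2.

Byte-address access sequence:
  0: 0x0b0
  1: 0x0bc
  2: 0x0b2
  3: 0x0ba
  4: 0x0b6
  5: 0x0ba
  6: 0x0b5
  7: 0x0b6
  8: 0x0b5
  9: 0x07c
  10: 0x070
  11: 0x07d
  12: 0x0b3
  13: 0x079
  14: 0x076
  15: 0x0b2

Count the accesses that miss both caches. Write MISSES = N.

#0 0xb0→b11/s1 MISS; vc=[]
#1 0xbc→b11/s1 L1-HIT; vc=[]
#2 0xb2→b11/s1 L1-HIT; vc=[]
#3 0xba→b11/s1 L1-HIT; vc=[]
#4 0xb6→b11/s1 L1-HIT; vc=[]
#5 0xba→b11/s1 L1-HIT; vc=[]
#6 0xb5→b11/s1 L1-HIT; vc=[]
#7 0xb6→b11/s1 L1-HIT; vc=[]
#8 0xb5→b11/s1 L1-HIT; vc=[]
#9 0x7c→b7/s1 MISS; vc=[11]
#10 0x70→b7/s1 L1-HIT; vc=[11]
#11 0x7d→b7/s1 L1-HIT; vc=[11]
#12 0xb3→b11/s1 VC-HIT; vc=[7]
#13 0x79→b7/s1 VC-HIT; vc=[11]
#14 0x76→b7/s1 L1-HIT; vc=[11]
#15 0xb2→b11/s1 VC-HIT; vc=[7]

MISSES = 2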